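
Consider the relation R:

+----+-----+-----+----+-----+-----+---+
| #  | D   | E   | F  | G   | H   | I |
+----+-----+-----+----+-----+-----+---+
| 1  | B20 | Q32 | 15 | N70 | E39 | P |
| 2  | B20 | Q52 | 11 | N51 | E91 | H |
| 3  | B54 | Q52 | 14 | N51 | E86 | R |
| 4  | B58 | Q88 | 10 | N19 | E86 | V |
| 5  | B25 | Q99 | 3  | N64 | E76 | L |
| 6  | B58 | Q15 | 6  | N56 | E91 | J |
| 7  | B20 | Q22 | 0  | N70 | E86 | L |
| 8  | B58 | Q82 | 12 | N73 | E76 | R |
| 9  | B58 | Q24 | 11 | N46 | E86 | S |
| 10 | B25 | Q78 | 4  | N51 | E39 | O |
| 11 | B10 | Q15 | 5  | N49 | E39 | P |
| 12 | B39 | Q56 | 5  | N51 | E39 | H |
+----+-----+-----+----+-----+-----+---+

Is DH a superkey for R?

Rows 4 and 9 have the same DH value (D=B58, H=E86) but are distinct tuples, so DH does not determine every attribute — not a superkey.

No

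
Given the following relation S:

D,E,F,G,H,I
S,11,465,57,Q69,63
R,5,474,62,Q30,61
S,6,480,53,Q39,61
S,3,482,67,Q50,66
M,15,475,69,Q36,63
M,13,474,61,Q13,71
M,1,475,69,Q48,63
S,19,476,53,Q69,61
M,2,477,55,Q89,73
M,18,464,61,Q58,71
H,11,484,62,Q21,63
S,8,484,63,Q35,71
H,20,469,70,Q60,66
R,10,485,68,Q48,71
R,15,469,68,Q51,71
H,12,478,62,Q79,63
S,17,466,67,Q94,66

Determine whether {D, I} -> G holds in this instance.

Yes

(D=S, I=63): 1 row → G = 57 ✓
(D=R, I=61): 1 row → G = 62 ✓
(D=S, I=61): 2 rows → G = 53, 53 ✓
(D=S, I=66): 2 rows → G = 67, 67 ✓
(D=M, I=63): 2 rows → G = 69, 69 ✓
(D=M, I=71): 2 rows → G = 61, 61 ✓
(D=M, I=73): 1 row → G = 55 ✓
(D=H, I=63): 2 rows → G = 62, 62 ✓
(D=S, I=71): 1 row → G = 63 ✓
(D=H, I=66): 1 row → G = 70 ✓
(D=R, I=71): 2 rows → G = 68, 68 ✓
Every {D, I} value is associated with a single G value, so {D, I} -> G holds.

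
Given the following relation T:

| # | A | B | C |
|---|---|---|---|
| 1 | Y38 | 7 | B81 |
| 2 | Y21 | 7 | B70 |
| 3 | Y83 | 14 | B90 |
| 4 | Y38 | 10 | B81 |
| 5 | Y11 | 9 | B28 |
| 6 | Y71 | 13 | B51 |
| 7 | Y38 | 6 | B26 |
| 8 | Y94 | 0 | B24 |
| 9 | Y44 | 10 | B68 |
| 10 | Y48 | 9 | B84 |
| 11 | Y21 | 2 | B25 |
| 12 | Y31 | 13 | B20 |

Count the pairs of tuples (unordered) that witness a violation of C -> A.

C=B81: all 2 rows agree on A — 0 pairs.

0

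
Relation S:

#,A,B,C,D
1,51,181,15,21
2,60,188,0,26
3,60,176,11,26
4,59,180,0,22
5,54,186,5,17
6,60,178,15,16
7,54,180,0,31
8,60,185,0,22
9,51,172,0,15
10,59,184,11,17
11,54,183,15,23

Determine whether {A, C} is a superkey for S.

No

Rows 2 and 8 have the same {A, C} value (A=60, C=0) but are distinct tuples, so {A, C} does not determine every attribute — not a superkey.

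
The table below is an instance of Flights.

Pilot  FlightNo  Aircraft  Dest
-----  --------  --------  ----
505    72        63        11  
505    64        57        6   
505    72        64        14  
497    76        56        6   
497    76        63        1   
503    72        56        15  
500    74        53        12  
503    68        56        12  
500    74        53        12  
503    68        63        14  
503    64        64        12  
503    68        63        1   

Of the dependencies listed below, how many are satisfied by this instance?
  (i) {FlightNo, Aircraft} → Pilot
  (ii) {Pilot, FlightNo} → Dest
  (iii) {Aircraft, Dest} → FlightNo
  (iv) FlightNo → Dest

1

(i) {FlightNo, Aircraft} → Pilot: every LHS value maps to a single RHS value — holds.
(ii) {Pilot, FlightNo} → Dest: (Pilot=505, FlightNo=72): 2 rows → Dest takes values {11, 14} — violation; (Pilot=497, FlightNo=76): 2 rows → Dest takes values {6, 1} — violation; (Pilot=503, FlightNo=68): 3 rows → Dest takes values {12, 14, 1} — violation — fails.
(iii) {Aircraft, Dest} → FlightNo: (Aircraft=63, Dest=1): 2 rows → FlightNo takes values {76, 68} — violation — fails.
(iv) FlightNo → Dest: FlightNo=72: 3 rows → Dest takes values {11, 14, 15} — violation; FlightNo=64: 2 rows → Dest takes values {6, 12} — violation; FlightNo=76: 2 rows → Dest takes values {6, 1} — violation; FlightNo=68: 3 rows → Dest takes values {12, 14, 1} — violation — fails.
1 of the 4 dependencies holds.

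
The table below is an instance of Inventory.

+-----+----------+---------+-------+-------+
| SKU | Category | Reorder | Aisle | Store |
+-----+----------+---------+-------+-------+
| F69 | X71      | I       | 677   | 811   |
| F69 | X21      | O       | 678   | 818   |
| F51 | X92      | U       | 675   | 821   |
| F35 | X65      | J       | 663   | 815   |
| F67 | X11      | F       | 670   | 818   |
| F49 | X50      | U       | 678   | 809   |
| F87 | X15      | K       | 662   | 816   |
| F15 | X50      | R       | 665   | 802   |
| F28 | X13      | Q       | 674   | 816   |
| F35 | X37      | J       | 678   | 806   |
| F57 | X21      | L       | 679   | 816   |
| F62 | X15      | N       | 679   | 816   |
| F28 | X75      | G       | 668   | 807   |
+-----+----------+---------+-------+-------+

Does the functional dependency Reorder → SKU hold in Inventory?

No

Reorder=I: 1 row → SKU = F69 ✓
Reorder=O: 1 row → SKU = F69 ✓
Reorder=U: 2 rows → SKU takes values {F51, F49} — violation
Reorder=J: 2 rows → SKU = F35, F35 ✓
Reorder=F: 1 row → SKU = F67 ✓
Reorder=K: 1 row → SKU = F87 ✓
Reorder=R: 1 row → SKU = F15 ✓
Reorder=Q: 1 row → SKU = F28 ✓
Reorder=L: 1 row → SKU = F57 ✓
Reorder=N: 1 row → SKU = F62 ✓
Reorder=G: 1 row → SKU = F28 ✓
Two rows agree on Reorder but differ on SKU, so Reorder → SKU does not hold.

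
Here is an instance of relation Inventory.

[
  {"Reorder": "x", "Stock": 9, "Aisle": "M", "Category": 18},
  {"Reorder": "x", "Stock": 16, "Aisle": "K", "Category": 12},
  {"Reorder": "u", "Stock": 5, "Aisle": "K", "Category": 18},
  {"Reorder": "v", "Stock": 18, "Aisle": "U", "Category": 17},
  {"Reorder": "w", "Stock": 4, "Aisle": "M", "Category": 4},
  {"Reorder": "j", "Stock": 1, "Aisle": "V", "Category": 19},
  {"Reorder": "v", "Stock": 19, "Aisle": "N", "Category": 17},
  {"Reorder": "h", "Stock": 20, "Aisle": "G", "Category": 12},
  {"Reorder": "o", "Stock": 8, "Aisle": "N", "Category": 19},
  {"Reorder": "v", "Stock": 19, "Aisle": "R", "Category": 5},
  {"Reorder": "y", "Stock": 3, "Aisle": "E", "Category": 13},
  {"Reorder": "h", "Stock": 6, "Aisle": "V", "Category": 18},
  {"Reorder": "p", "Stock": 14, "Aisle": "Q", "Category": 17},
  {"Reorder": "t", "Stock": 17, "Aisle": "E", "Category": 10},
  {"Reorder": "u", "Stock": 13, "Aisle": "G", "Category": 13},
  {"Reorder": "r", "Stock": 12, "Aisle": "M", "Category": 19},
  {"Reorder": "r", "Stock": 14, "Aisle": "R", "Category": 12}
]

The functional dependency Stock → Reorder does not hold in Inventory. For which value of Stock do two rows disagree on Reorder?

Stock=9: 1 row → Reorder = x ✓
Stock=16: 1 row → Reorder = x ✓
Stock=5: 1 row → Reorder = u ✓
Stock=18: 1 row → Reorder = v ✓
Stock=4: 1 row → Reorder = w ✓
Stock=1: 1 row → Reorder = j ✓
Stock=19: 2 rows → Reorder = v, v ✓
Stock=20: 1 row → Reorder = h ✓
Stock=8: 1 row → Reorder = o ✓
Stock=3: 1 row → Reorder = y ✓
Stock=6: 1 row → Reorder = h ✓
Stock=14: 2 rows → Reorder takes values {p, r} — violation
Stock=17: 1 row → Reorder = t ✓
Stock=13: 1 row → Reorder = u ✓
Stock=12: 1 row → Reorder = r ✓
The only Stock value with inconsistent Reorder is Stock=14.

14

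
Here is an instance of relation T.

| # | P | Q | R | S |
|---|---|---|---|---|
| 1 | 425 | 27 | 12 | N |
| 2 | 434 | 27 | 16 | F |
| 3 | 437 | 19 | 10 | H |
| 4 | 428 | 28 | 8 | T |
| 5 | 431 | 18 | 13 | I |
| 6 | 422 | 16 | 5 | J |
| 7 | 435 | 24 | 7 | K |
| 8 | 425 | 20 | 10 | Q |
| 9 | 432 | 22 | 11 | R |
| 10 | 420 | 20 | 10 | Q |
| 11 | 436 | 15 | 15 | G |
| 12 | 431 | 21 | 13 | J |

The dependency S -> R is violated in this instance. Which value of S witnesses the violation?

J

S=N: row 1 → R = 12 ✓
S=F: row 2 → R = 16 ✓
S=H: row 3 → R = 10 ✓
S=T: row 4 → R = 8 ✓
S=I: row 5 → R = 13 ✓
S=J: rows 6, 12 → R takes values {5, 13} — violation
S=K: row 7 → R = 7 ✓
S=Q: rows 8, 10 → R = 10, 10 ✓
S=R: row 9 → R = 11 ✓
S=G: row 11 → R = 15 ✓
The only S value with inconsistent R is S=J.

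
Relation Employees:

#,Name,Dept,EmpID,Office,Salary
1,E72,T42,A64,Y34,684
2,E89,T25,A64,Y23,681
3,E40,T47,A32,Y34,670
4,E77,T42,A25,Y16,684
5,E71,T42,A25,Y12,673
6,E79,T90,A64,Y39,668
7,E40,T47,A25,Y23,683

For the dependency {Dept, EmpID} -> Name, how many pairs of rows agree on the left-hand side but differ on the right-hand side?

1

(Dept=T42, EmpID=A25): violating pairs (4,5) — 1 pair.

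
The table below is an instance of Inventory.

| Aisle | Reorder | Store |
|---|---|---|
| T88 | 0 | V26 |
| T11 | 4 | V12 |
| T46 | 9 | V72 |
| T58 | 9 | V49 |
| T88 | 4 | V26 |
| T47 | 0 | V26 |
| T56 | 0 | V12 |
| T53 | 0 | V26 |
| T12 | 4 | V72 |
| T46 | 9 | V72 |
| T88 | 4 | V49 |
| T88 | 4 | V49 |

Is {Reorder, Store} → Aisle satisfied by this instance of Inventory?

No

(Reorder=0, Store=V26): 3 rows → Aisle takes values {T88, T47, T53} — violation
(Reorder=4, Store=V12): 1 row → Aisle = T11 ✓
(Reorder=9, Store=V72): 2 rows → Aisle = T46, T46 ✓
(Reorder=9, Store=V49): 1 row → Aisle = T58 ✓
(Reorder=4, Store=V26): 1 row → Aisle = T88 ✓
(Reorder=0, Store=V12): 1 row → Aisle = T56 ✓
(Reorder=4, Store=V72): 1 row → Aisle = T12 ✓
(Reorder=4, Store=V49): 2 rows → Aisle = T88, T88 ✓
Two rows agree on {Reorder, Store} but differ on Aisle, so {Reorder, Store} → Aisle does not hold.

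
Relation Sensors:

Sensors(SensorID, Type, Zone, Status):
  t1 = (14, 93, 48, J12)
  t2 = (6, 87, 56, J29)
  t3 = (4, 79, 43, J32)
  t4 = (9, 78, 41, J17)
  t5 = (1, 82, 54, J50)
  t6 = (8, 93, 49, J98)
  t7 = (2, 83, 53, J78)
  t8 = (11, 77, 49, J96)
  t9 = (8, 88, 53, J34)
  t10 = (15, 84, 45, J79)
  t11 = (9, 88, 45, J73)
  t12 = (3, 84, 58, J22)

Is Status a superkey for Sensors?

All 12 rows have distinct Status values, so Status → (all attributes) holds and Status is a superkey.

Yes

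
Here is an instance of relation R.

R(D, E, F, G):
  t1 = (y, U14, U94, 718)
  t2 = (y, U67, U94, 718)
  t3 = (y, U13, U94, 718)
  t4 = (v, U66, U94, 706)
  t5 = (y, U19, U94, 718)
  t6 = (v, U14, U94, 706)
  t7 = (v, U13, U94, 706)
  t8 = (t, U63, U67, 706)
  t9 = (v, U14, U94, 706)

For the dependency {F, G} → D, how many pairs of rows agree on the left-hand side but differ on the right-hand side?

(F=U94, G=718): all 4 rows agree on D — 0 pairs.
(F=U94, G=706): all 4 rows agree on D — 0 pairs.

0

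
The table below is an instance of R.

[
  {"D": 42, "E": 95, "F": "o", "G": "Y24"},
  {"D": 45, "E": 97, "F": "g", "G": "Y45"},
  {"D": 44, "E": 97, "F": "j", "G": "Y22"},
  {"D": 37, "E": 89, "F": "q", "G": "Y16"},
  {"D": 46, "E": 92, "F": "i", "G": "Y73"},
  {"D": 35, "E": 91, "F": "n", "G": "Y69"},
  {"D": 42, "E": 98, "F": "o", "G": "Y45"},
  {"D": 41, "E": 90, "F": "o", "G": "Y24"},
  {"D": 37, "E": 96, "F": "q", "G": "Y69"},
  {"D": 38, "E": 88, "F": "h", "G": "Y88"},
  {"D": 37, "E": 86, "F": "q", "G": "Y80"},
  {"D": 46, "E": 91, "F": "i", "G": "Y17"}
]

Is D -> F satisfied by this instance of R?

D=42: 2 rows → F = o, o ✓
D=45: 1 row → F = g ✓
D=44: 1 row → F = j ✓
D=37: 3 rows → F = q, q, q ✓
D=46: 2 rows → F = i, i ✓
D=35: 1 row → F = n ✓
D=41: 1 row → F = o ✓
D=38: 1 row → F = h ✓
Every D value is associated with a single F value, so D -> F holds.

Yes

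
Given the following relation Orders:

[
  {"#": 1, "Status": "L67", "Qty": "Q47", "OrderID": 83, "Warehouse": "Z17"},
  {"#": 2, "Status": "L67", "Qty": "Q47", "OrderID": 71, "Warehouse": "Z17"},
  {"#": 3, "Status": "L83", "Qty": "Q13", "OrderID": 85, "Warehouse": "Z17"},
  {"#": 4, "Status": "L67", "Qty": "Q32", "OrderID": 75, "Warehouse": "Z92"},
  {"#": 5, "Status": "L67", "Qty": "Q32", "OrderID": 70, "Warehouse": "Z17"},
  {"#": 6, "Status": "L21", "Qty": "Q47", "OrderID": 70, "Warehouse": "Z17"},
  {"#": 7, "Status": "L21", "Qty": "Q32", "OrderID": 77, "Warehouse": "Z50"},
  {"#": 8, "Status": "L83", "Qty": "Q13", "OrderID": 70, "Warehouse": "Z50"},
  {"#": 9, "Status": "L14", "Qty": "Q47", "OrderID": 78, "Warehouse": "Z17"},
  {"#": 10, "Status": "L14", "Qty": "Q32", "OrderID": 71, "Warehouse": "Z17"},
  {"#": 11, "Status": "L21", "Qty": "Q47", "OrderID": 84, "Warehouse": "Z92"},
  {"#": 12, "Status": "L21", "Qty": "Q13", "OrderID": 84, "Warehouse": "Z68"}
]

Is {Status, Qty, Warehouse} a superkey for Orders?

No

Rows 1 and 2 have the same {Status, Qty, Warehouse} value (Status=L67, Qty=Q47, Warehouse=Z17) but are distinct tuples, so {Status, Qty, Warehouse} does not determine every attribute — not a superkey.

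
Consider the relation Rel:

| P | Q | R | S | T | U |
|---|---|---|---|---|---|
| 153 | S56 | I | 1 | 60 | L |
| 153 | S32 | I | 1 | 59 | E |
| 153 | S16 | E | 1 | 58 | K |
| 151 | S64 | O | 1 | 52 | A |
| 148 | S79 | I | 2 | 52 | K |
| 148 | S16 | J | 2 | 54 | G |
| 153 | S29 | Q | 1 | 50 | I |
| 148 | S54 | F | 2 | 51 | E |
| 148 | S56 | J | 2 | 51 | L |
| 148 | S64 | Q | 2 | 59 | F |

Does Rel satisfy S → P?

S=1: 5 rows → P takes values {153, 151} — violation
S=2: 5 rows → P = 148, 148, 148, 148, 148 ✓
Two rows agree on S but differ on P, so S → P does not hold.

No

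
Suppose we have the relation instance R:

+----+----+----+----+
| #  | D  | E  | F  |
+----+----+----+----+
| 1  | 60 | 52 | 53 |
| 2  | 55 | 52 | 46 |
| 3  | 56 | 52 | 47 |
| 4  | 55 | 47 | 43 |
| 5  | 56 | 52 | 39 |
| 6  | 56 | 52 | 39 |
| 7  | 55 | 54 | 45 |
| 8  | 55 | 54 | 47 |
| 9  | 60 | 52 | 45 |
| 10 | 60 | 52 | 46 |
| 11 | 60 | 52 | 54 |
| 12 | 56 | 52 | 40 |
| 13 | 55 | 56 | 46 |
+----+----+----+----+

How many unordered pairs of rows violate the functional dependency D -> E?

9

D=60: all 4 rows agree on E — 0 pairs.
D=55: violating pairs (2,4), (2,7), (2,8), (2,13), (4,7), (4,8), (4,13), (7,13), (8,13) — 9 pairs.
D=56: all 4 rows agree on E — 0 pairs.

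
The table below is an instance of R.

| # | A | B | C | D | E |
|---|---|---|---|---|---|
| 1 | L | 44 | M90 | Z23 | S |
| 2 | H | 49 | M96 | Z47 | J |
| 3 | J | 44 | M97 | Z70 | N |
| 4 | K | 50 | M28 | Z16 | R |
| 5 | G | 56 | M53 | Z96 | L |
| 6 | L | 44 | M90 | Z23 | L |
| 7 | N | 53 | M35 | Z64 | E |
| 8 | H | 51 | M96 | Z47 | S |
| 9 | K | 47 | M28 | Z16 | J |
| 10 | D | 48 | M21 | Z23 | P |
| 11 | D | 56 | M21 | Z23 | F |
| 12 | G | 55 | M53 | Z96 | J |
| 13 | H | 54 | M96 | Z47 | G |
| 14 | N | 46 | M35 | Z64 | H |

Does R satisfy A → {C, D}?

Yes

A=L: rows 1, 6 → {C,D} = (M90, Z23), (M90, Z23) ✓
A=H: rows 2, 8, 13 → {C,D} = (M96, Z47), (M96, Z47), (M96, Z47) ✓
A=J: row 3 → {C,D} = (M97, Z70) ✓
A=K: rows 4, 9 → {C,D} = (M28, Z16), (M28, Z16) ✓
A=G: rows 5, 12 → {C,D} = (M53, Z96), (M53, Z96) ✓
A=N: rows 7, 14 → {C,D} = (M35, Z64), (M35, Z64) ✓
A=D: rows 10, 11 → {C,D} = (M21, Z23), (M21, Z23) ✓
Every A value is associated with a single {C, D} value, so A → {C, D} holds.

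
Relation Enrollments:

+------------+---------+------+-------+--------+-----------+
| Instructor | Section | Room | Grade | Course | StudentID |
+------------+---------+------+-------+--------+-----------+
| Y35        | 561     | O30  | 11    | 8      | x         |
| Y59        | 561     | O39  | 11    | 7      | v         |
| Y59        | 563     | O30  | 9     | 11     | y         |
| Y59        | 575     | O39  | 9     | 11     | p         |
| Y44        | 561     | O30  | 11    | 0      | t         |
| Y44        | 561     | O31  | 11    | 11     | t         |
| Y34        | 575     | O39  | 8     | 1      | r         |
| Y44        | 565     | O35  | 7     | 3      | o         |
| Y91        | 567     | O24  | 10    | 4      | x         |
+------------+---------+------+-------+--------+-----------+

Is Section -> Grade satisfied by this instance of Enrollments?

No

Section=561: 4 rows → Grade = 11, 11, 11, 11 ✓
Section=563: 1 row → Grade = 9 ✓
Section=575: 2 rows → Grade takes values {9, 8} — violation
Section=565: 1 row → Grade = 7 ✓
Section=567: 1 row → Grade = 10 ✓
Two rows agree on Section but differ on Grade, so Section -> Grade does not hold.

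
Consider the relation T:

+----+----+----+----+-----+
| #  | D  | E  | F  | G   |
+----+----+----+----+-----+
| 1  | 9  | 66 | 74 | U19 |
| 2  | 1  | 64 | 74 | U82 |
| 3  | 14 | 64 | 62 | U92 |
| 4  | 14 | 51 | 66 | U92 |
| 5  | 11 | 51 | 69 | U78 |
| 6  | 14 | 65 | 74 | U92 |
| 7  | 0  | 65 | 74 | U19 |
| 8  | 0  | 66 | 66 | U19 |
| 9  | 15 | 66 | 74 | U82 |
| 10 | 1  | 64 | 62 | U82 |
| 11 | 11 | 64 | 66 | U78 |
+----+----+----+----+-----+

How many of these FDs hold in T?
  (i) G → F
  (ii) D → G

1

(i) G → F: G=U19: rows 1, 7, 8 → F takes values {74, 66} — violation; G=U82: rows 2, 9, 10 → F takes values {74, 62} — violation; G=U92: rows 3, 4, 6 → F takes values {62, 66, 74} — violation; G=U78: rows 5, 11 → F takes values {69, 66} — violation — fails.
(ii) D → G: every LHS value maps to a single RHS value — holds.
1 of the 2 dependencies holds.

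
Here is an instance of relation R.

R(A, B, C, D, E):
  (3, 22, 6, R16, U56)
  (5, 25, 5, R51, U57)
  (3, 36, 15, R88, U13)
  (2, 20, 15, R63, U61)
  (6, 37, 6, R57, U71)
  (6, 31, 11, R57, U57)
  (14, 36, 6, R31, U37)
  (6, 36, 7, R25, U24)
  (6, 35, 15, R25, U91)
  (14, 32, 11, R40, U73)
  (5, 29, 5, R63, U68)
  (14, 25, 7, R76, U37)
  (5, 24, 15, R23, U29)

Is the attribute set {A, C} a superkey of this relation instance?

Two distinct rows share (A=5, C=5), so {A, C} does not determine every attribute — not a superkey.

No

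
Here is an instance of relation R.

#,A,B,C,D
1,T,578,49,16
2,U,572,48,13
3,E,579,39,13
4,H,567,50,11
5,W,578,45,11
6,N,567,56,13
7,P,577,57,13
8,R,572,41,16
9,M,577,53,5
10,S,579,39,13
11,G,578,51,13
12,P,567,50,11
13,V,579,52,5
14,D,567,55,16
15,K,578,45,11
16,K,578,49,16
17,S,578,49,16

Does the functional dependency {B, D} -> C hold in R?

(B=578, D=16): rows 1, 16, 17 → C = 49, 49, 49 ✓
(B=572, D=13): row 2 → C = 48 ✓
(B=579, D=13): rows 3, 10 → C = 39, 39 ✓
(B=567, D=11): rows 4, 12 → C = 50, 50 ✓
(B=578, D=11): rows 5, 15 → C = 45, 45 ✓
(B=567, D=13): row 6 → C = 56 ✓
(B=577, D=13): row 7 → C = 57 ✓
(B=572, D=16): row 8 → C = 41 ✓
(B=577, D=5): row 9 → C = 53 ✓
(B=578, D=13): row 11 → C = 51 ✓
(B=579, D=5): row 13 → C = 52 ✓
(B=567, D=16): row 14 → C = 55 ✓
Every {B, D} value is associated with a single C value, so {B, D} -> C holds.

Yes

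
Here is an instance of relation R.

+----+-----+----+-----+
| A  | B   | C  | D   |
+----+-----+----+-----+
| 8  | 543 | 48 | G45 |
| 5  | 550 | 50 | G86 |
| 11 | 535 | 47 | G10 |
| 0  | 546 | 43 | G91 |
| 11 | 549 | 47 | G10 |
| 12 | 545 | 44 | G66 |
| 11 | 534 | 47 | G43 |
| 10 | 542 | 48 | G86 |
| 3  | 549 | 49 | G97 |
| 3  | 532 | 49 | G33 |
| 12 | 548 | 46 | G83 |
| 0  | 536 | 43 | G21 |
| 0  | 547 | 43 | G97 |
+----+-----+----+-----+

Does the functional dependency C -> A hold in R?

No

C=48: 2 rows → A takes values {8, 10} — violation
C=50: 1 row → A = 5 ✓
C=47: 3 rows → A = 11, 11, 11 ✓
C=43: 3 rows → A = 0, 0, 0 ✓
C=44: 1 row → A = 12 ✓
C=49: 2 rows → A = 3, 3 ✓
C=46: 1 row → A = 12 ✓
Two rows agree on C but differ on A, so C -> A does not hold.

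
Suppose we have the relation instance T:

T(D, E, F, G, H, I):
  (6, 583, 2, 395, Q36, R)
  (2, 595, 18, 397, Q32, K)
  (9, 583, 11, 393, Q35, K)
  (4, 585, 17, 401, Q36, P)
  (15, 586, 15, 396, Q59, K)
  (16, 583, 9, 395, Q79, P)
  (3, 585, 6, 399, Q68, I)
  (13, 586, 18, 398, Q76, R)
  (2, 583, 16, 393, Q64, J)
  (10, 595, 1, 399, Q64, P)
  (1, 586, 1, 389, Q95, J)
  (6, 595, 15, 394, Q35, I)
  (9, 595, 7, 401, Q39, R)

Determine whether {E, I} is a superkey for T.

All 13 rows have distinct {E, I} values, so {E, I} → (all attributes) holds and {E, I} is a superkey.

Yes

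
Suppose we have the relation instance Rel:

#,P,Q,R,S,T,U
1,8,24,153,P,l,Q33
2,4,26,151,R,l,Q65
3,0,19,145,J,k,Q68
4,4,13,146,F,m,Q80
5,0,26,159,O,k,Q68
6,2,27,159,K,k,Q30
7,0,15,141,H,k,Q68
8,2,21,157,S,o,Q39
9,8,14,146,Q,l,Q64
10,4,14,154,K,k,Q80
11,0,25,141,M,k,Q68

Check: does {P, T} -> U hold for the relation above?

(P=8, T=l): rows 1, 9 → U takes values {Q33, Q64} — violation
(P=4, T=l): row 2 → U = Q65 ✓
(P=0, T=k): rows 3, 5, 7, 11 → U = Q68, Q68, Q68, Q68 ✓
(P=4, T=m): row 4 → U = Q80 ✓
(P=2, T=k): row 6 → U = Q30 ✓
(P=2, T=o): row 8 → U = Q39 ✓
(P=4, T=k): row 10 → U = Q80 ✓
Two rows agree on {P, T} but differ on U, so {P, T} -> U does not hold.

No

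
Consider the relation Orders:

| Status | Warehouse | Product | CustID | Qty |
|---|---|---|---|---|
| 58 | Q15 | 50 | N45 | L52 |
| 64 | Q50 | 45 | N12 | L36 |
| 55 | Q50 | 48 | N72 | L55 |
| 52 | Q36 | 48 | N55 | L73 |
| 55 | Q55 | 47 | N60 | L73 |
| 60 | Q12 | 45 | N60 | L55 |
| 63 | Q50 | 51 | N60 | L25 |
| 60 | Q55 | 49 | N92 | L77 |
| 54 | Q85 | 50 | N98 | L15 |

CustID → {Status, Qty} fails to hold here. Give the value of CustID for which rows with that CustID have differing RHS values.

CustID=N45: 1 row → {Status,Qty} = (58, L52) ✓
CustID=N12: 1 row → {Status,Qty} = (64, L36) ✓
CustID=N72: 1 row → {Status,Qty} = (55, L55) ✓
CustID=N55: 1 row → {Status,Qty} = (52, L73) ✓
CustID=N60: 3 rows → {Status,Qty} takes values {(55, L73), (60, L55), (63, L25)} — violation
CustID=N92: 1 row → {Status,Qty} = (60, L77) ✓
CustID=N98: 1 row → {Status,Qty} = (54, L15) ✓
The only CustID value with inconsistent RHS is CustID=N60.

N60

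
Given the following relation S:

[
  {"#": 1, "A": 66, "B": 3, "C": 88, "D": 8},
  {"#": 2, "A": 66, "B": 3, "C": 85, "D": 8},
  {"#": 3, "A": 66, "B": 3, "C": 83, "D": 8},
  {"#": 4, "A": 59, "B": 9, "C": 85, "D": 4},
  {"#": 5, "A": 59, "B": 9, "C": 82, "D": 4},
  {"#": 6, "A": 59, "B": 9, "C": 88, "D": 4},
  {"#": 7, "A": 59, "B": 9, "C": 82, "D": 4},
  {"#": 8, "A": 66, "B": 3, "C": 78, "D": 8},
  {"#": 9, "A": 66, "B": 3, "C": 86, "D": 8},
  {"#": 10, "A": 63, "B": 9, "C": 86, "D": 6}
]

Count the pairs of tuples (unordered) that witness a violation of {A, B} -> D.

(A=66, B=3): all 5 rows agree on D — 0 pairs.
(A=59, B=9): all 4 rows agree on D — 0 pairs.

0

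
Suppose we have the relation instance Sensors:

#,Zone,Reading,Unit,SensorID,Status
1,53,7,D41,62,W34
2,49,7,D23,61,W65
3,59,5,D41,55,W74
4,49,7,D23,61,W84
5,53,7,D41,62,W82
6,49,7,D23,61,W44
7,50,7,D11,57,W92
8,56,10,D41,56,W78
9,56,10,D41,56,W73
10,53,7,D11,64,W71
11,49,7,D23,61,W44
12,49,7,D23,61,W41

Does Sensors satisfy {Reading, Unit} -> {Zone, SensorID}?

(Reading=7, Unit=D41): rows 1, 5 → {Zone,SensorID} = (53, 62), (53, 62) ✓
(Reading=7, Unit=D23): rows 2, 4, 6, 11, 12 → {Zone,SensorID} = (49, 61), (49, 61), (49, 61), (49, 61), (49, 61) ✓
(Reading=5, Unit=D41): row 3 → {Zone,SensorID} = (59, 55) ✓
(Reading=7, Unit=D11): rows 7, 10 → {Zone,SensorID} takes values {(50, 57), (53, 64)} — violation
(Reading=10, Unit=D41): rows 8, 9 → {Zone,SensorID} = (56, 56), (56, 56) ✓
Two rows agree on {Reading, Unit} but differ on {Zone, SensorID}, so {Reading, Unit} -> {Zone, SensorID} does not hold.

No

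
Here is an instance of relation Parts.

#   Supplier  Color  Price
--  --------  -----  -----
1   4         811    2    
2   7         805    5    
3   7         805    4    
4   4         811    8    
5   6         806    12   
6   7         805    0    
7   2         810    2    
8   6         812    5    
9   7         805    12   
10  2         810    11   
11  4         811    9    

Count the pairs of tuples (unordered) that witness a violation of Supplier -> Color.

Supplier=4: all 3 rows agree on Color — 0 pairs.
Supplier=7: all 4 rows agree on Color — 0 pairs.
Supplier=6: violating pairs (5,8) — 1 pair.
Supplier=2: all 2 rows agree on Color — 0 pairs.

1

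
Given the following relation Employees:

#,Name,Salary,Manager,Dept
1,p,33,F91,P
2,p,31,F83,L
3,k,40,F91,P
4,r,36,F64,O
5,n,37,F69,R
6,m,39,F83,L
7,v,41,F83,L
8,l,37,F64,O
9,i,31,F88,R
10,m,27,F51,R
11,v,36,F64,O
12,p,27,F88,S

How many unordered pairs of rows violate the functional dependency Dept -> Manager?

3

Dept=P: all 2 rows agree on Manager — 0 pairs.
Dept=L: all 3 rows agree on Manager — 0 pairs.
Dept=O: all 3 rows agree on Manager — 0 pairs.
Dept=R: violating pairs (5,9), (5,10), (9,10) — 3 pairs.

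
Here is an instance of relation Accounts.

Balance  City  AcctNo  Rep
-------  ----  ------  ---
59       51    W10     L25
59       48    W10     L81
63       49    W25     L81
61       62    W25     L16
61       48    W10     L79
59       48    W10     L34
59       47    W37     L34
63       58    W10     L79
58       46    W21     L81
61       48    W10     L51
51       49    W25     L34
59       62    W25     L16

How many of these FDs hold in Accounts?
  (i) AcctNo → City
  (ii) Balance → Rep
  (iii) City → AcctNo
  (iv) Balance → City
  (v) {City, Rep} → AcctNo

2

(i) AcctNo → City: AcctNo=W10: 6 rows → City takes values {51, 48, 58} — violation; AcctNo=W25: 4 rows → City takes values {49, 62} — violation — fails.
(ii) Balance → Rep: Balance=59: 5 rows → Rep takes values {L25, L81, L34, L16} — violation; Balance=63: 2 rows → Rep takes values {L81, L79} — violation; Balance=61: 3 rows → Rep takes values {L16, L79, L51} — violation — fails.
(iii) City → AcctNo: every LHS value maps to a single RHS value — holds.
(iv) Balance → City: Balance=59: 5 rows → City takes values {51, 48, 47, 62} — violation; Balance=63: 2 rows → City takes values {49, 58} — violation; Balance=61: 3 rows → City takes values {62, 48} — violation — fails.
(v) {City, Rep} → AcctNo: every LHS value maps to a single RHS value — holds.
2 of the 5 dependencies hold.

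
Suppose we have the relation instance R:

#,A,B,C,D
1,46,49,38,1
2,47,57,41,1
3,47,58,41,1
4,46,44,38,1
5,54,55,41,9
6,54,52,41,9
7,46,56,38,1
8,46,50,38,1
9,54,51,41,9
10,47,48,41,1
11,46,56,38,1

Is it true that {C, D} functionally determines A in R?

Yes

(C=38, D=1): rows 1, 4, 7, 8, 11 → A = 46, 46, 46, 46, 46 ✓
(C=41, D=1): rows 2, 3, 10 → A = 47, 47, 47 ✓
(C=41, D=9): rows 5, 6, 9 → A = 54, 54, 54 ✓
Every {C, D} value is associated with a single A value, so {C, D} -> A holds.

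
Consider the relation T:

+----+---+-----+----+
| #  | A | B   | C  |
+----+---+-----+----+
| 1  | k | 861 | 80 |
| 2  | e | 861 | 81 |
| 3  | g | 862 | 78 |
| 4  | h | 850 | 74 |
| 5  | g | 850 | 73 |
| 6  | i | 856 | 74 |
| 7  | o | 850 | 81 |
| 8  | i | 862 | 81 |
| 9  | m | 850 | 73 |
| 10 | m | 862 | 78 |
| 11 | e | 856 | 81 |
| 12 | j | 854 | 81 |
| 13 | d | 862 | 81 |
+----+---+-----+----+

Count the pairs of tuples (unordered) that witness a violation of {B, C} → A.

(B=862, C=78): violating pairs (3,10) — 1 pair.
(B=850, C=73): violating pairs (5,9) — 1 pair.
(B=862, C=81): violating pairs (8,13) — 1 pair.

3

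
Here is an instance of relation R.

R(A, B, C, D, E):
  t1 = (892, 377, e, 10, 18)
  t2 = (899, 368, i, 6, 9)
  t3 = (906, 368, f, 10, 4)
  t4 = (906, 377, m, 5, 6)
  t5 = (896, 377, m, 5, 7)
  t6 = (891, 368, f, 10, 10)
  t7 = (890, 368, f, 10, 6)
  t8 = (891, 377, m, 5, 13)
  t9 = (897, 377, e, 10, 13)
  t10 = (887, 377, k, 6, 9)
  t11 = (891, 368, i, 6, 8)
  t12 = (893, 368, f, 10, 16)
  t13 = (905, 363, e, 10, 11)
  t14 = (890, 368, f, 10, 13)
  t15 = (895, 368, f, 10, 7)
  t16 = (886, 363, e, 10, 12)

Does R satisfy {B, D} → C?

(B=377, D=10): rows 1, 9 → C = e, e ✓
(B=368, D=6): rows 2, 11 → C = i, i ✓
(B=368, D=10): rows 3, 6, 7, 12, 14, 15 → C = f, f, f, f, f, f ✓
(B=377, D=5): rows 4, 5, 8 → C = m, m, m ✓
(B=377, D=6): row 10 → C = k ✓
(B=363, D=10): rows 13, 16 → C = e, e ✓
Every {B, D} value is associated with a single C value, so {B, D} → C holds.

Yes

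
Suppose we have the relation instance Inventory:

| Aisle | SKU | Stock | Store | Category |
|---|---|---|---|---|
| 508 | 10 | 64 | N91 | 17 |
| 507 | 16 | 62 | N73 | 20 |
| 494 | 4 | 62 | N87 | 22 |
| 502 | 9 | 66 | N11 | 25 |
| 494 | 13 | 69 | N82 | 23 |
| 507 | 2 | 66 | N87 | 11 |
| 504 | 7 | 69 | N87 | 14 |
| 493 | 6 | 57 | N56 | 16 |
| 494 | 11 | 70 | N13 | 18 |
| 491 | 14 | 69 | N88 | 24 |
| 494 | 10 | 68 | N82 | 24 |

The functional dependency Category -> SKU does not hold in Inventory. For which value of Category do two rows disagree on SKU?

Category=17: 1 row → SKU = 10 ✓
Category=20: 1 row → SKU = 16 ✓
Category=22: 1 row → SKU = 4 ✓
Category=25: 1 row → SKU = 9 ✓
Category=23: 1 row → SKU = 13 ✓
Category=11: 1 row → SKU = 2 ✓
Category=14: 1 row → SKU = 7 ✓
Category=16: 1 row → SKU = 6 ✓
Category=18: 1 row → SKU = 11 ✓
Category=24: 2 rows → SKU takes values {14, 10} — violation
The only Category value with inconsistent SKU is Category=24.

24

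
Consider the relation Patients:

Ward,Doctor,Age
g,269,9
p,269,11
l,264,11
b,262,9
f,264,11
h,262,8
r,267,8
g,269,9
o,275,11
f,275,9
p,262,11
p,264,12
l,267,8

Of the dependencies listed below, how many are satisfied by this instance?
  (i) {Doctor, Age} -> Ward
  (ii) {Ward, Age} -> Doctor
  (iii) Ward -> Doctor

(i) {Doctor, Age} -> Ward: (Doctor=264, Age=11): 2 rows → Ward takes values {l, f} — violation; (Doctor=267, Age=8): 2 rows → Ward takes values {r, l} — violation — fails.
(ii) {Ward, Age} -> Doctor: (Ward=p, Age=11): 2 rows → Doctor takes values {269, 262} — violation — fails.
(iii) Ward -> Doctor: Ward=p: 3 rows → Doctor takes values {269, 262, 264} — violation; Ward=l: 2 rows → Doctor takes values {264, 267} — violation; Ward=f: 2 rows → Doctor takes values {264, 275} — violation — fails.
None of the 3 dependencies hold.

0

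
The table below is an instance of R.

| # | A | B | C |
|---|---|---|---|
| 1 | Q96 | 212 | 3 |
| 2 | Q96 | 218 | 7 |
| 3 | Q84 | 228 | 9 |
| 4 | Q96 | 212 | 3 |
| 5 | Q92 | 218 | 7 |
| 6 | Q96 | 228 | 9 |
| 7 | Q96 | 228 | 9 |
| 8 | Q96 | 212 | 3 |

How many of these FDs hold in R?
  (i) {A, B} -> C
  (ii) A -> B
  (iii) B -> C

2

(i) {A, B} -> C: every LHS value maps to a single RHS value — holds.
(ii) A -> B: A=Q96: rows 1, 2, 4, 6, 7, 8 → B takes values {212, 218, 228} — violation — fails.
(iii) B -> C: every LHS value maps to a single RHS value — holds.
2 of the 3 dependencies hold.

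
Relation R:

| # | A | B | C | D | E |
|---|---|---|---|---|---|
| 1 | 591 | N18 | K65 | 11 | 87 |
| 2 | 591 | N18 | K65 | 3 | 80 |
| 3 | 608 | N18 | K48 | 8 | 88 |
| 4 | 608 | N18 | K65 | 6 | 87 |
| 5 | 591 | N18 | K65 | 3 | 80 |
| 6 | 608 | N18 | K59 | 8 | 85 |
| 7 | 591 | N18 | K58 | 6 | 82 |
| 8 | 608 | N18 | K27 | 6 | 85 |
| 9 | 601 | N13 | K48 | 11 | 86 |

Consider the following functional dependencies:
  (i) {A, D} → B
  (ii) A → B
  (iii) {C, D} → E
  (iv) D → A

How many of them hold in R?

(i) {A, D} → B: every LHS value maps to a single RHS value — holds.
(ii) A → B: every LHS value maps to a single RHS value — holds.
(iii) {C, D} → E: every LHS value maps to a single RHS value — holds.
(iv) D → A: D=11: rows 1, 9 → A takes values {591, 601} — violation; D=6: rows 4, 7, 8 → A takes values {608, 591} — violation — fails.
3 of the 4 dependencies hold.

3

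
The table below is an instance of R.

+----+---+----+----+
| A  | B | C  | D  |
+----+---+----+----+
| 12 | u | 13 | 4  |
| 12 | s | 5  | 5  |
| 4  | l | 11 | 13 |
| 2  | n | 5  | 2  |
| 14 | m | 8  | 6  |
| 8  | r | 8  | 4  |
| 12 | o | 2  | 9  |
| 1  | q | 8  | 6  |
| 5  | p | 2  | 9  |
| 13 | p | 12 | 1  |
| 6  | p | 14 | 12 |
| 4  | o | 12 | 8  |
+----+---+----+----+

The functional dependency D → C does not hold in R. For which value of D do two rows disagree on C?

D=4: 2 rows → C takes values {13, 8} — violation
D=5: 1 row → C = 5 ✓
D=13: 1 row → C = 11 ✓
D=2: 1 row → C = 5 ✓
D=6: 2 rows → C = 8, 8 ✓
D=9: 2 rows → C = 2, 2 ✓
D=1: 1 row → C = 12 ✓
D=12: 1 row → C = 14 ✓
D=8: 1 row → C = 12 ✓
The only D value with inconsistent C is D=4.

4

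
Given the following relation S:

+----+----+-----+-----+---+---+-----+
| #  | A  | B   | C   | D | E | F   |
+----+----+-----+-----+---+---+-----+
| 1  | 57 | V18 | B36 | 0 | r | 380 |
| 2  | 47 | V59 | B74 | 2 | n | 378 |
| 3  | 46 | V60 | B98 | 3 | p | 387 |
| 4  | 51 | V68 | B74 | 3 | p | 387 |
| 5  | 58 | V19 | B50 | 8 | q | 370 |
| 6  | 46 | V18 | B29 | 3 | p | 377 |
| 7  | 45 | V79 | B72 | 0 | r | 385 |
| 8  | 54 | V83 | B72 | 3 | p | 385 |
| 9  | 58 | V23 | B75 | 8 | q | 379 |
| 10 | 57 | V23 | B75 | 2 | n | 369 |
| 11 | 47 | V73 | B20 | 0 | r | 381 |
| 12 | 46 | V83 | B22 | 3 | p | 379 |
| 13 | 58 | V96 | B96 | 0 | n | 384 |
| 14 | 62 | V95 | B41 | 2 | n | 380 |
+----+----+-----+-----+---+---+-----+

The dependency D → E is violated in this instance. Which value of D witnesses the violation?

0

D=0: rows 1, 7, 11, 13 → E takes values {r, n} — violation
D=2: rows 2, 10, 14 → E = n, n, n ✓
D=3: rows 3, 4, 6, 8, 12 → E = p, p, p, p, p ✓
D=8: rows 5, 9 → E = q, q ✓
The only D value with inconsistent E is D=0.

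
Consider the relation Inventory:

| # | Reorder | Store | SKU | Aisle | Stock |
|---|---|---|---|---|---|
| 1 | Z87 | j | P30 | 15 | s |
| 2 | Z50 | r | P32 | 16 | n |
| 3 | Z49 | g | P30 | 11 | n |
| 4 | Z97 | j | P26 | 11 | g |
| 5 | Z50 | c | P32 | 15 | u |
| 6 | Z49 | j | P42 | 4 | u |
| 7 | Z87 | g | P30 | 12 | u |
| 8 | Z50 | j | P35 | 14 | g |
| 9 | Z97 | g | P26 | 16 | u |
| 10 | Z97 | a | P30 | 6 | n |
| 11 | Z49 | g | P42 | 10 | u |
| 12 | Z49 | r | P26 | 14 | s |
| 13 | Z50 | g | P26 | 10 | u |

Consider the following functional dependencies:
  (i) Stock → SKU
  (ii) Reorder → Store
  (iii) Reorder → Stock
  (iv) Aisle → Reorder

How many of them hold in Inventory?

0

(i) Stock → SKU: Stock=s: rows 1, 12 → SKU takes values {P30, P26} — violation; Stock=n: rows 2, 3, 10 → SKU takes values {P32, P30} — violation; Stock=g: rows 4, 8 → SKU takes values {P26, P35} — violation; Stock=u: rows 5, 6, 7, 9, 11, 13 → SKU takes values {P32, P42, P30, P26} — violation — fails.
(ii) Reorder → Store: Reorder=Z87: rows 1, 7 → Store takes values {j, g} — violation; Reorder=Z50: rows 2, 5, 8, 13 → Store takes values {r, c, j, g} — violation; Reorder=Z49: rows 3, 6, 11, 12 → Store takes values {g, j, r} — violation; Reorder=Z97: rows 4, 9, 10 → Store takes values {j, g, a} — violation — fails.
(iii) Reorder → Stock: Reorder=Z87: rows 1, 7 → Stock takes values {s, u} — violation; Reorder=Z50: rows 2, 5, 8, 13 → Stock takes values {n, u, g} — violation; Reorder=Z49: rows 3, 6, 11, 12 → Stock takes values {n, u, s} — violation; Reorder=Z97: rows 4, 9, 10 → Stock takes values {g, u, n} — violation — fails.
(iv) Aisle → Reorder: Aisle=15: rows 1, 5 → Reorder takes values {Z87, Z50} — violation; Aisle=16: rows 2, 9 → Reorder takes values {Z50, Z97} — violation; Aisle=11: rows 3, 4 → Reorder takes values {Z49, Z97} — violation; Aisle=14: rows 8, 12 → Reorder takes values {Z50, Z49} — violation; Aisle=10: rows 11, 13 → Reorder takes values {Z49, Z50} — violation — fails.
None of the 4 dependencies hold.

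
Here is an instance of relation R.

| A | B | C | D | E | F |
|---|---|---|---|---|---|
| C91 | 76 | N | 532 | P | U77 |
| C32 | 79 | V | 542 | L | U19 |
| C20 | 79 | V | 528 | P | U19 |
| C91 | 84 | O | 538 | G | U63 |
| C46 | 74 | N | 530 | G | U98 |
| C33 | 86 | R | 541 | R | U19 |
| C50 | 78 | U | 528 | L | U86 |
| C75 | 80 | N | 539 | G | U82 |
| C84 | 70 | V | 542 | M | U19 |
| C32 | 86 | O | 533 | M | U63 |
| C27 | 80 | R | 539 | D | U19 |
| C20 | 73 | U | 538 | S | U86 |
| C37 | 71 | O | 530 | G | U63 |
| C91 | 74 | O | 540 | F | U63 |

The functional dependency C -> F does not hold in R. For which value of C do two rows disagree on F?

N

C=N: 3 rows → F takes values {U77, U98, U82} — violation
C=V: 3 rows → F = U19, U19, U19 ✓
C=O: 4 rows → F = U63, U63, U63, U63 ✓
C=R: 2 rows → F = U19, U19 ✓
C=U: 2 rows → F = U86, U86 ✓
The only C value with inconsistent F is C=N.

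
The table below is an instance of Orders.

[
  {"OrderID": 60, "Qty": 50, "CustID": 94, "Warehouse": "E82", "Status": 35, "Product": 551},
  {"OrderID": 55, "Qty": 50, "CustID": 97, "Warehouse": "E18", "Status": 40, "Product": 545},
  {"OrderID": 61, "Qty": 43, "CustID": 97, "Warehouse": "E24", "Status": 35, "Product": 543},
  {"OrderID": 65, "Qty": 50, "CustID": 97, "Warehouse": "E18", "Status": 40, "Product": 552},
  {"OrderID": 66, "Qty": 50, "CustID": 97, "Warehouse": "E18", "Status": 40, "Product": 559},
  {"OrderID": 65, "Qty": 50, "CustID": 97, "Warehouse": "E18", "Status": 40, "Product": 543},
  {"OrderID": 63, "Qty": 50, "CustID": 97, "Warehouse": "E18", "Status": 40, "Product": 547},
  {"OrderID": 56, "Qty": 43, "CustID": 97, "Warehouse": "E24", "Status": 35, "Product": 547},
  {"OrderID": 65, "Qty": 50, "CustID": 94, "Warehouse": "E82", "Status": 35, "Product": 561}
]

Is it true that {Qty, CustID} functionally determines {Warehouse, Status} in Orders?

Yes

(Qty=50, CustID=94): 2 rows → {Warehouse,Status} = (E82, 35), (E82, 35) ✓
(Qty=50, CustID=97): 5 rows → {Warehouse,Status} = (E18, 40), (E18, 40), (E18, 40), (E18, 40), (E18, 40) ✓
(Qty=43, CustID=97): 2 rows → {Warehouse,Status} = (E24, 35), (E24, 35) ✓
Every {Qty, CustID} value is associated with a single {Warehouse, Status} value, so {Qty, CustID} -> {Warehouse, Status} holds.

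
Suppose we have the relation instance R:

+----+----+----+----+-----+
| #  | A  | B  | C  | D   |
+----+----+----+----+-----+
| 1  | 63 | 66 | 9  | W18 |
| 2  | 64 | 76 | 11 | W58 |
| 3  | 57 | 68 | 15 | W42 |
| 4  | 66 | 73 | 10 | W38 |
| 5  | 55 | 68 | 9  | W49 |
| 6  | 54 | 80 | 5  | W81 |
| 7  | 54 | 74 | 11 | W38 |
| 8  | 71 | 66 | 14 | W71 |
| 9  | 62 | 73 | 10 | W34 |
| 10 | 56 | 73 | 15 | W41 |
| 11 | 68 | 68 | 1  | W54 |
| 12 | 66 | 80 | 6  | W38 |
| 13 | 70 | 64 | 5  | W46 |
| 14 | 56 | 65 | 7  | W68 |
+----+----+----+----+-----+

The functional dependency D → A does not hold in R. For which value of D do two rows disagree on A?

W38

D=W18: row 1 → A = 63 ✓
D=W58: row 2 → A = 64 ✓
D=W42: row 3 → A = 57 ✓
D=W38: rows 4, 7, 12 → A takes values {66, 54} — violation
D=W49: row 5 → A = 55 ✓
D=W81: row 6 → A = 54 ✓
D=W71: row 8 → A = 71 ✓
D=W34: row 9 → A = 62 ✓
D=W41: row 10 → A = 56 ✓
D=W54: row 11 → A = 68 ✓
D=W46: row 13 → A = 70 ✓
D=W68: row 14 → A = 56 ✓
The only D value with inconsistent A is D=W38.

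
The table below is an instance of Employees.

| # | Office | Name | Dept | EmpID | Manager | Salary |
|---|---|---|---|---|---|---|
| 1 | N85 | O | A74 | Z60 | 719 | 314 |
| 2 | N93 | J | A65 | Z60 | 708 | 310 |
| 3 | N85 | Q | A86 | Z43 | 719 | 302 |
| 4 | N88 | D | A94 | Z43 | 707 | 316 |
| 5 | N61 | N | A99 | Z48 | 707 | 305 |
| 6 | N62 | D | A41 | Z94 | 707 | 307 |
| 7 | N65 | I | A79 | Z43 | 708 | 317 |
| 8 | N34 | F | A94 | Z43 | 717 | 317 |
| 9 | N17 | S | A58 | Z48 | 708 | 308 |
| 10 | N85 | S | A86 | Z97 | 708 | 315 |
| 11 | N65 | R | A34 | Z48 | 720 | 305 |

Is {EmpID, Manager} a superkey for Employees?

Yes

All 11 rows have distinct {EmpID, Manager} values, so {EmpID, Manager} → (all attributes) holds and {EmpID, Manager} is a superkey.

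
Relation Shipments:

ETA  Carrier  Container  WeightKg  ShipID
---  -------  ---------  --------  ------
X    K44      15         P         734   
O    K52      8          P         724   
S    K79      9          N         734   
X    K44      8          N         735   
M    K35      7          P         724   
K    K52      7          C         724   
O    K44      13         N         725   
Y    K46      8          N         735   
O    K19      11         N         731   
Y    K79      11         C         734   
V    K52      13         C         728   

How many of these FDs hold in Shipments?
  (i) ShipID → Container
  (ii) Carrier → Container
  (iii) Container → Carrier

(i) ShipID → Container: ShipID=734: 3 rows → Container takes values {15, 9, 11} — violation; ShipID=724: 3 rows → Container takes values {8, 7} — violation — fails.
(ii) Carrier → Container: Carrier=K44: 3 rows → Container takes values {15, 8, 13} — violation; Carrier=K52: 3 rows → Container takes values {8, 7, 13} — violation; Carrier=K79: 2 rows → Container takes values {9, 11} — violation — fails.
(iii) Container → Carrier: Container=8: 3 rows → Carrier takes values {K52, K44, K46} — violation; Container=7: 2 rows → Carrier takes values {K35, K52} — violation; Container=13: 2 rows → Carrier takes values {K44, K52} — violation; Container=11: 2 rows → Carrier takes values {K19, K79} — violation — fails.
None of the 3 dependencies hold.

0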